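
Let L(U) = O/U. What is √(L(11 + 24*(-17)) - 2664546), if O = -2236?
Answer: I*√419955542822/397 ≈ 1632.3*I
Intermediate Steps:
L(U) = -2236/U
√(L(11 + 24*(-17)) - 2664546) = √(-2236/(11 + 24*(-17)) - 2664546) = √(-2236/(11 - 408) - 2664546) = √(-2236/(-397) - 2664546) = √(-2236*(-1/397) - 2664546) = √(2236/397 - 2664546) = √(-1057822526/397) = I*√419955542822/397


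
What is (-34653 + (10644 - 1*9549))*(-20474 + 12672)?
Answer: 261819516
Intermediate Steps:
(-34653 + (10644 - 1*9549))*(-20474 + 12672) = (-34653 + (10644 - 9549))*(-7802) = (-34653 + 1095)*(-7802) = -33558*(-7802) = 261819516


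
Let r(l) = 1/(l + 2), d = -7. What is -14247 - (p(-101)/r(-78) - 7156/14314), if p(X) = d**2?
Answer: -75309533/7157 ≈ -10523.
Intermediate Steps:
p(X) = 49 (p(X) = (-7)**2 = 49)
r(l) = 1/(2 + l)
-14247 - (p(-101)/r(-78) - 7156/14314) = -14247 - (49/(1/(2 - 78)) - 7156/14314) = -14247 - (49/(1/(-76)) - 7156*1/14314) = -14247 - (49/(-1/76) - 3578/7157) = -14247 - (49*(-76) - 3578/7157) = -14247 - (-3724 - 3578/7157) = -14247 - 1*(-26656246/7157) = -14247 + 26656246/7157 = -75309533/7157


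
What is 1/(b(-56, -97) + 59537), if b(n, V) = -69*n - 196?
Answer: 1/63205 ≈ 1.5822e-5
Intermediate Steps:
b(n, V) = -196 - 69*n
1/(b(-56, -97) + 59537) = 1/((-196 - 69*(-56)) + 59537) = 1/((-196 + 3864) + 59537) = 1/(3668 + 59537) = 1/63205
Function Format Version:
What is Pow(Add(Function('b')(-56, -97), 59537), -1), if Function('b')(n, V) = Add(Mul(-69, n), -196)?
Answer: Rational(1, 63205) ≈ 1.5822e-5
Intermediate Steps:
Function('b')(n, V) = Add(-196, Mul(-69, n))
Pow(Add(Function('b')(-56, -97), 59537), -1) = Pow(Add(Add(-196, Mul(-69, -56)), 59537), -1) = Pow(Add(Add(-196, 3864), 59537), -1) = Pow(Add(3668, 59537), -1) = Pow(63205, -1) = Rational(1, 63205)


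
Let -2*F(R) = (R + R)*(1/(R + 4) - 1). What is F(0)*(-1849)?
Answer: 0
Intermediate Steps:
F(R) = -R*(-1 + 1/(4 + R)) (F(R) = -(R + R)*(1/(R + 4) - 1)/2 = -2*R*(1/(4 + R) - 1)/2 = -2*R*(-1 + 1/(4 + R))/2 = -R*(-1 + 1/(4 + R)))
F(0)*(-1849) = (0*(3 + 0)/(4 + 0))*(-1849) = (0*3/4)*(-1849) = (0*(¼)*3)*(-1849) = 0*(-1849) = 0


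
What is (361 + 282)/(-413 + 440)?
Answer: 643/27 ≈ 23.815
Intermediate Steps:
(361 + 282)/(-413 + 440) = 643/27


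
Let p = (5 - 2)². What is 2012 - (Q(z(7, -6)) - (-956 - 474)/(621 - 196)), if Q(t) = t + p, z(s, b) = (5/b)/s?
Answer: 7139123/3570 ≈ 1999.8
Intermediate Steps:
z(s, b) = 5/(b*s)
p = 9 (p = 3² = 9)
Q(t) = 9 + t (Q(t) = t + 9 = 9 + t)
2012 - (Q(z(7, -6)) - (-956 - 474)/(621 - 196)) = 2012 - ((9 + 5/(-6*7)) - (-956 - 474)/(621 - 196)) = 2012 - ((9 + 5*(-⅙)*(⅐)) - (-1430)/425) = 2012 - ((9 - 5/42) - (-1430)/425) = 2012 - (373/42 - 1*(-286/85)) = 2012 - (373/42 + 286/85) = 2012 - 1*43717/3570 = 2012 - 43717/3570 = 7139123/3570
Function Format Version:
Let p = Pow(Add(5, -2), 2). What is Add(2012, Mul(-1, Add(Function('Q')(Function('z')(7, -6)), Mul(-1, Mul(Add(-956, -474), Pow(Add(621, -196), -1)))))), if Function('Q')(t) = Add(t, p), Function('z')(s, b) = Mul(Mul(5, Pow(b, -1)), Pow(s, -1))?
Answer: Rational(7139123, 3570) ≈ 1999.8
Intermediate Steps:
Function('z')(s, b) = Mul(5, Pow(b, -1), Pow(s, -1))
p = 9 (p = Pow(3, 2) = 9)
Function('Q')(t) = Add(9, t) (Function('Q')(t) = Add(t, 9) = Add(9, t))
Add(2012, Mul(-1, Add(Function('Q')(Function('z')(7, -6)), Mul(-1, Mul(Add(-956, -474), Pow(Add(621, -196), -1)))))) = Add(2012, Mul(-1, Add(Add(9, Mul(5, Pow(-6, -1), Pow(7, -1))), Mul(-1, Mul(Add(-956, -474), Pow(Add(621, -196), -1)))))) = Add(2012, Mul(-1, Add(Add(9, Mul(5, Rational(-1, 6), Rational(1, 7))), Mul(-1, Mul(-1430, Pow(425, -1)))))) = Add(2012, Mul(-1, Add(Add(9, Rational(-5, 42)), Mul(-1, Mul(-1430, Rational(1, 425)))))) = Add(2012, Mul(-1, Add(Rational(373, 42), Mul(-1, Rational(-286, 85))))) = Add(2012, Mul(-1, Add(Rational(373, 42), Rational(286, 85)))) = Add(2012, Mul(-1, Rational(43717, 3570))) = Add(2012, Rational(-43717, 3570)) = Rational(7139123, 3570)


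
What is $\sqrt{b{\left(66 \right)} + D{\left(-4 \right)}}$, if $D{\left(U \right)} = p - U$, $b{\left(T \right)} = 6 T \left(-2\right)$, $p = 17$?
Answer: $i \sqrt{771} \approx 27.767 i$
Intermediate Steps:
$b{\left(T \right)} = - 12 T$
$D{\left(U \right)} = 17 - U$
$\sqrt{b{\left(66 \right)} + D{\left(-4 \right)}} = \sqrt{\left(-12\right) 66 + \left(17 - -4\right)} = \sqrt{-792 + \left(17 + 4\right)} = \sqrt{-792 + 21} = \sqrt{-771} = i \sqrt{771}$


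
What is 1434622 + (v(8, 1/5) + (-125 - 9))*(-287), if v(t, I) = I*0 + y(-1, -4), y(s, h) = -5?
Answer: 1474515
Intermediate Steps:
v(t, I) = -5 (v(t, I) = I*0 - 5 = 0 - 5 = -5)
1434622 + (v(8, 1/5) + (-125 - 9))*(-287) = 1434622 + (-5 + (-125 - 9))*(-287) = 1434622 + (-5 - 134)*(-287) = 1434622 - 139*(-287) = 1434622 + 39893 = 1474515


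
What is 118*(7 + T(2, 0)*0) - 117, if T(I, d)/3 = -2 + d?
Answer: 709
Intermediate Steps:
T(I, d) = -6 + 3*d (T(I, d) = 3*(-2 + d) = -6 + 3*d)
118*(7 + T(2, 0)*0) - 117 = 118*(7 + (-6 + 3*0)*0) - 117 = 118*(7 + (-6 + 0)*0) - 117 = 118*(7 - 6*0) - 117 = 118*(7 + 0) - 117 = 118*7 - 117 = 826 - 117 = 709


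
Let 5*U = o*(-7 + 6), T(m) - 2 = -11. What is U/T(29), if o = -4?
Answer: -4/45 ≈ -0.088889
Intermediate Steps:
T(m) = -9 (T(m) = 2 - 11 = -9)
U = ⅘ (U = (-4*(-7 + 6))/5 = (-4*(-1))/5 = (⅕)*4 = ⅘ ≈ 0.80000)
U/T(29) = (⅘)/(-9) = (⅘)*(-⅑) = -4/45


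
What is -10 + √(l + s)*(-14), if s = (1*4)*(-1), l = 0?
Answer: -10 - 28*I ≈ -10.0 - 28.0*I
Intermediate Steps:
s = -4 (s = 4*(-1) = -4)
-10 + √(l + s)*(-14) = -10 + √(0 - 4)*(-14) = -10 + √(-4)*(-14) = -10 + (2*I)*(-14) = -10 - 28*I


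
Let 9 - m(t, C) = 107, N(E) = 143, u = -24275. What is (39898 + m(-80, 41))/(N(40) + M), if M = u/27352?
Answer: 1088609600/3887061 ≈ 280.06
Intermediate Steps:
m(t, C) = -98 (m(t, C) = 9 - 1*107 = 9 - 107 = -98)
M = -24275/27352 ≈ -0.88750
(39898 + m(-80, 41))/(N(40) + M) = (39898 - 98)/(143 - 24275/27352) = 39800/(3887061/27352) = 39800*(27352/3887061) = 1088609600/3887061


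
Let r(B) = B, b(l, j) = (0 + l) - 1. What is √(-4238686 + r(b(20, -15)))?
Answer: 3*I*√470963 ≈ 2058.8*I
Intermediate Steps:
b(l, j) = -1 + l (b(l, j) = l - 1 = -1 + l)
√(-4238686 + r(b(20, -15))) = √(-4238686 + (-1 + 20)) = √(-4238686 + 19) = √(-4238667) = 3*I*√470963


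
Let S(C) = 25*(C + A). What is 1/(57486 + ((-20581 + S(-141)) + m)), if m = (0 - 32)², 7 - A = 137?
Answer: 1/31154 ≈ 3.2099e-5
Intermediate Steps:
A = -130 (A = 7 - 1*137 = 7 - 137 = -130)
m = 1024 (m = (-32)² = 1024)
S(C) = -3250 + 25*C (S(C) = 25*(C - 130) = 25*(-130 + C) = -3250 + 25*C)
1/(57486 + ((-20581 + S(-141)) + m)) = 1/(57486 + ((-20581 + (-3250 + 25*(-141))) + 1024)) = 1/(57486 + ((-20581 + (-3250 - 3525)) + 1024)) = 1/(57486 + ((-20581 - 6775) + 1024)) = 1/(57486 + (-27356 + 1024)) = 1/(57486 - 26332) = 1/31154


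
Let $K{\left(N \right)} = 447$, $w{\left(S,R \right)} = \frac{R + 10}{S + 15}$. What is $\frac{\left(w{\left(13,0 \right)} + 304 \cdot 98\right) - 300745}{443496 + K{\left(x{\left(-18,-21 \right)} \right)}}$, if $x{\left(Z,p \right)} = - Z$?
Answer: $- \frac{3793337}{6215202} \approx -0.61033$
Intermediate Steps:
$w{\left(S,R \right)} = \frac{10 + R}{15 + S}$
$\frac{\left(w{\left(13,0 \right)} + 304 \cdot 98\right) - 300745}{443496 + K{\left(x{\left(-18,-21 \right)} \right)}} = \frac{\left(\frac{10 + 0}{15 + 13} + 304 \cdot 98\right) - 300745}{443496 + 447} = \frac{\left(\frac{1}{28} \cdot 10 + 29792\right) - 300745}{443943} = \left(\left(\frac{1}{28} \cdot 10 + 29792\right) - 300745\right) \frac{1}{443943} = \left(\left(\frac{5}{14} + 29792\right) - 300745\right) \frac{1}{443943} = \left(\frac{417093}{14} - 300745\right) \frac{1}{443943} = \left(- \frac{3793337}{14}\right) \frac{1}{443943} = - \frac{3793337}{6215202}$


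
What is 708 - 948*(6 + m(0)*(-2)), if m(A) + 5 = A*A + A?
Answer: -14460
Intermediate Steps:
m(A) = -5 + A + A**2 (m(A) = -5 + (A*A + A) = -5 + (A**2 + A) = -5 + (A + A**2) = -5 + A + A**2)
708 - 948*(6 + m(0)*(-2)) = 708 - 948*(6 + (-5 + 0 + 0**2)*(-2)) = 708 - 948*(6 + (-5 + 0 + 0)*(-2)) = 708 - 948*(6 - 5*(-2)) = 708 - 948*(6 + 10) = 708 - 948*16 = 708 - 15168 = -14460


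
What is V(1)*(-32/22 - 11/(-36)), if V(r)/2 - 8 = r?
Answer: -455/22 ≈ -20.682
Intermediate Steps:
V(r) = 16 + 2*r
V(1)*(-32/22 - 11/(-36)) = (16 + 2*1)*(-32/22 - 11/(-36)) = (16 + 2)*(-32*1/22 - 11*(-1/36)) = 18*(-16/11 + 11/36) = 18*(-455/396) = -455/22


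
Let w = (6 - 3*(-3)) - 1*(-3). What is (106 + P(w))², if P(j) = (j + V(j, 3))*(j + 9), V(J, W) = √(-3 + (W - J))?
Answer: 337342 + 95904*I*√2 ≈ 3.3734e+5 + 1.3563e+5*I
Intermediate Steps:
V(J, W) = √(-3 + W - J)
w = 18 (w = (6 + 9) + 3 = 15 + 3 = 18)
P(j) = (9 + j)*(j + √(-j)) (P(j) = (j + √(-3 + 3 - j))*(j + 9) = (j + √(-j))*(9 + j) = (9 + j)*(j + √(-j)))
(106 + P(w))² = (106 + (18² - (-1*18)^(3/2) + 9*18 + 9*√(-1*18)))² = (106 + (324 - (-18)^(3/2) + 162 + 9*√(-18)))² = (106 + (324 - (-54)*I*√2 + 162 + 9*(3*I*√2)))² = (106 + (324 + 54*I*√2 + 162 + 27*I*√2))² = (106 + (486 + 81*I*√2))² = (592 + 81*I*√2)²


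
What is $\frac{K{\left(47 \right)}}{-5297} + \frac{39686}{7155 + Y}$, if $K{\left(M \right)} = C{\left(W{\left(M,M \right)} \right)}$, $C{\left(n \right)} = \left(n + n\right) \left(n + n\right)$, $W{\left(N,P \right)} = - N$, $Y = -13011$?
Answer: $- \frac{130980179}{15509616} \approx -8.4451$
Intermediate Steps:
$C{\left(n \right)} = 4 n^{2}$ ($C{\left(n \right)} = 2 n 2 n = 4 n^{2}$)
$K{\left(M \right)} = 4 M^{2}$ ($K{\left(M \right)} = 4 \left(- M\right)^{2} = 4 M^{2}$)
$\frac{K{\left(47 \right)}}{-5297} + \frac{39686}{7155 + Y} = \frac{4 \cdot 47^{2}}{-5297} + \frac{39686}{7155 - 13011} = 4 \cdot 2209 \left(- \frac{1}{5297}\right) + \frac{39686}{-5856} = 8836 \left(- \frac{1}{5297}\right) + 39686 \left(- \frac{1}{5856}\right) = - \frac{8836}{5297} - \frac{19843}{2928} = - \frac{130980179}{15509616}$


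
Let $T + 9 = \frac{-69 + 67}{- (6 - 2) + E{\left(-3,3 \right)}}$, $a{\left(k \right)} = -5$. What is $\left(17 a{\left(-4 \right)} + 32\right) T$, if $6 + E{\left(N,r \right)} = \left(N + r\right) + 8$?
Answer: $424$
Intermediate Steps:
$E{\left(N,r \right)} = 2 + N + r$ ($E{\left(N,r \right)} = -6 + \left(\left(N + r\right) + 8\right) = -6 + \left(8 + N + r\right) = 2 + N + r$)
$T = -8$ ($T = -9 + \frac{-69 + 67}{- (6 - 2) + \left(2 - 3 + 3\right)} = -9 - \frac{2}{\left(-1\right) 4 + 2} = -9 - \frac{2}{-4 + 2} = -9 - \frac{2}{-2} = -9 - -1 = -9 + 1 = -8$)
$\left(17 a{\left(-4 \right)} + 32\right) T = \left(17 \left(-5\right) + 32\right) \left(-8\right) = \left(-85 + 32\right) \left(-8\right) = \left(-53\right) \left(-8\right) = 424$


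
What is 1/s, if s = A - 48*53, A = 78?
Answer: -1/2466 ≈ -0.00040552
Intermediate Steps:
s = -2466 (s = 78 - 48*53 = 78 - 2544 = -2466)
1/s = 1/(-2466) = -1/2466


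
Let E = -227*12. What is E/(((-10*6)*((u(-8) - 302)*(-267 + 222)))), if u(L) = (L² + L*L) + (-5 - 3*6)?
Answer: 227/44325 ≈ 0.0051213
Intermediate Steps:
u(L) = -23 + 2*L² (u(L) = (L² + L²) + (-5 - 18) = 2*L² - 23 = -23 + 2*L²)
E = -2724
E/(((-10*6)*((u(-8) - 302)*(-267 + 222)))) = -2724*(-1/(60*(-267 + 222)*((-23 + 2*(-8)²) - 302))) = -2724*1/(2700*((-23 + 2*64) - 302)) = -2724*1/(2700*((-23 + 128) - 302)) = -2724*1/(2700*(105 - 302)) = -2724/((-(-11820)*(-45))) = -2724/((-60*8865)) = -2724/(-531900) = -2724*(-1/531900) = 227/44325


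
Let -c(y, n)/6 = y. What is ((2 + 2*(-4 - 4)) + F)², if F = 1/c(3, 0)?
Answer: 64009/324 ≈ 197.56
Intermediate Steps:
c(y, n) = -6*y
F = -1/18 (F = 1/(-6*3) = 1/(-18) = -1/18 ≈ -0.055556)
((2 + 2*(-4 - 4)) + F)² = ((2 + 2*(-4 - 4)) - 1/18)² = ((2 + 2*(-8)) - 1/18)² = ((2 - 16) - 1/18)² = (-14 - 1/18)² = (-253/18)² = 64009/324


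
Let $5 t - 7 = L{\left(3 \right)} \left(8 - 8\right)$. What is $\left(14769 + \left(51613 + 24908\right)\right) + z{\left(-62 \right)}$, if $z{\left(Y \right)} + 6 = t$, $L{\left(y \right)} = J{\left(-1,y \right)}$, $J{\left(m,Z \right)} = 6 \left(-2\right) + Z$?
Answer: $\frac{456427}{5} \approx 91285.0$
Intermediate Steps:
$J{\left(m,Z \right)} = -12 + Z$
$L{\left(y \right)} = -12 + y$
$t = \frac{7}{5}$ ($t = \frac{7}{5} + \frac{\left(-12 + 3\right) \left(8 - 8\right)}{5} = \frac{7}{5} + \frac{\left(-9\right) 0}{5} = \frac{7}{5} + \frac{1}{5} \cdot 0 = \frac{7}{5} + 0 = \frac{7}{5} \approx 1.4$)
$z{\left(Y \right)} = - \frac{23}{5}$ ($z{\left(Y \right)} = -6 + \frac{7}{5} = - \frac{23}{5}$)
$\left(14769 + \left(51613 + 24908\right)\right) + z{\left(-62 \right)} = \left(14769 + \left(51613 + 24908\right)\right) - \frac{23}{5} = \left(14769 + 76521\right) - \frac{23}{5} = 91290 - \frac{23}{5} = \frac{456427}{5}$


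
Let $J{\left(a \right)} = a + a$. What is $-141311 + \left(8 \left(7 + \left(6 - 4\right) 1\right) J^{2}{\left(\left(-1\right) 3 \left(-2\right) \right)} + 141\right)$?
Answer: $-130802$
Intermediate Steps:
$J{\left(a \right)} = 2 a$
$-141311 + \left(8 \left(7 + \left(6 - 4\right) 1\right) J^{2}{\left(\left(-1\right) 3 \left(-2\right) \right)} + 141\right) = -141311 + \left(8 \left(7 + \left(6 - 4\right) 1\right) \left(2 \left(-1\right) 3 \left(-2\right)\right)^{2} + 141\right) = -141311 + \left(8 \left(7 + 2 \cdot 1\right) \left(2 \left(\left(-3\right) \left(-2\right)\right)\right)^{2} + 141\right) = -141311 + \left(8 \left(7 + 2\right) \left(2 \cdot 6\right)^{2} + 141\right) = -141311 + \left(8 \cdot 9 \cdot 12^{2} + 141\right) = -141311 + \left(72 \cdot 144 + 141\right) = -141311 + \left(10368 + 141\right) = -141311 + 10509 = -130802$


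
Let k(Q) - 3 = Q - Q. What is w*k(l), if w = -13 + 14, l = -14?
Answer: 3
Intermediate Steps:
k(Q) = 3 (k(Q) = 3 + (Q - Q) = 3 + 0 = 3)
w = 1
w*k(l) = 1*3 = 3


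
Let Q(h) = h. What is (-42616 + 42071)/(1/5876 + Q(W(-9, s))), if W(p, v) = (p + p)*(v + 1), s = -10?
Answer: -3202420/951913 ≈ -3.3642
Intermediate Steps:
W(p, v) = 2*p*(1 + v) (W(p, v) = (2*p)*(1 + v) = 2*p*(1 + v))
(-42616 + 42071)/(1/5876 + Q(W(-9, s))) = (-42616 + 42071)/(1/5876 + 2*(-9)*(1 - 10)) = -545/(1/5876 + 2*(-9)*(-9)) = -545/(1/5876 + 162) = -545/951913/5876 = -545*5876/951913 = -3202420/951913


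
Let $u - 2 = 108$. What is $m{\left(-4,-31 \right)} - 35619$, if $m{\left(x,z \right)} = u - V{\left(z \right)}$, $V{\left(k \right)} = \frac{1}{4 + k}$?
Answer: $- \frac{958742}{27} \approx -35509.0$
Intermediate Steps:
$u = 110$ ($u = 2 + 108 = 110$)
$m{\left(x,z \right)} = 110 - \frac{1}{4 + z}$
$m{\left(-4,-31 \right)} - 35619 = \frac{439 + 110 \left(-31\right)}{4 - 31} - 35619 = \frac{439 - 3410}{-27} - 35619 = \left(- \frac{1}{27}\right) \left(-2971\right) - 35619 = \frac{2971}{27} - 35619 = - \frac{958742}{27}$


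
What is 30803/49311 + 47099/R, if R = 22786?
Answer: 3024375947/1123600446 ≈ 2.6917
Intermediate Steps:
30803/49311 + 47099/R = 30803/49311 + 47099/22786 = 3024375947/1123600446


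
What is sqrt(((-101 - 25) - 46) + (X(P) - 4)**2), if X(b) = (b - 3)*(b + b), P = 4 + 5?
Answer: 2*sqrt(2661) ≈ 103.17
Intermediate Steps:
P = 9
X(b) = 2*b*(-3 + b) (X(b) = (-3 + b)*(2*b) = 2*b*(-3 + b))
sqrt(((-101 - 25) - 46) + (X(P) - 4)**2) = sqrt(((-101 - 25) - 46) + (2*9*(-3 + 9) - 4)**2) = sqrt((-126 - 46) + (2*9*6 - 4)**2) = sqrt(-172 + (108 - 4)**2) = sqrt(-172 + 104**2) = sqrt(-172 + 10816) = sqrt(10644) = 2*sqrt(2661)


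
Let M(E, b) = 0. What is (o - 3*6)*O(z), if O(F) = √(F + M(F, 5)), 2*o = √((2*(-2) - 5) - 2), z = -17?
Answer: I*√17*(-36 + I*√11)/2 ≈ -6.8374 - 74.216*I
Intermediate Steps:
o = I*√11/2 (o = √((2*(-2) - 5) - 2)/2 = √((-4 - 5) - 2)/2 = √(-9 - 2)/2 = √(-11)/2 = (I*√11)/2 = I*√11/2 ≈ 1.6583*I)
O(F) = √F (O(F) = √(F + 0) = √F)
(o - 3*6)*O(z) = (I*√11/2 - 3*6)*√(-17) = (I*√11/2 - 18)*(I*√17) = (-18 + I*√11/2)*(I*√17) = I*√17*(-18 + I*√11/2)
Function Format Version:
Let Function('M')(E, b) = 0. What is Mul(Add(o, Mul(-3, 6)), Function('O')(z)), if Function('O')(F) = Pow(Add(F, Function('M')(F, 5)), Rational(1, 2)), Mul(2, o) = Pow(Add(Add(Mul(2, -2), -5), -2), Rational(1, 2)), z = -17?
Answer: Mul(Rational(1, 2), I, Pow(17, Rational(1, 2)), Add(-36, Mul(I, Pow(11, Rational(1, 2))))) ≈ Add(-6.8374, Mul(-74.216, I))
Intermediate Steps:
o = Mul(Rational(1, 2), I, Pow(11, Rational(1, 2))) (o = Mul(Rational(1, 2), Pow(Add(Add(Mul(2, -2), -5), -2), Rational(1, 2))) = Mul(Rational(1, 2), Pow(Add(Add(-4, -5), -2), Rational(1, 2))) = Mul(Rational(1, 2), Pow(Add(-9, -2), Rational(1, 2))) = Mul(Rational(1, 2), Pow(-11, Rational(1, 2))) = Mul(Rational(1, 2), Mul(I, Pow(11, Rational(1, 2)))) = Mul(Rational(1, 2), I, Pow(11, Rational(1, 2))) ≈ Mul(1.6583, I))
Function('O')(F) = Pow(F, Rational(1, 2)) (Function('O')(F) = Pow(Add(F, 0), Rational(1, 2)) = Pow(F, Rational(1, 2)))
Mul(Add(o, Mul(-3, 6)), Function('O')(z)) = Mul(Add(Mul(Rational(1, 2), I, Pow(11, Rational(1, 2))), Mul(-3, 6)), Pow(-17, Rational(1, 2))) = Mul(Add(Mul(Rational(1, 2), I, Pow(11, Rational(1, 2))), -18), Mul(I, Pow(17, Rational(1, 2)))) = Mul(Add(-18, Mul(Rational(1, 2), I, Pow(11, Rational(1, 2)))), Mul(I, Pow(17, Rational(1, 2)))) = Mul(I, Pow(17, Rational(1, 2)), Add(-18, Mul(Rational(1, 2), I, Pow(11, Rational(1, 2)))))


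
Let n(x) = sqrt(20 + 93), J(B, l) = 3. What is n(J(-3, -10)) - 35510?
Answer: -35510 + sqrt(113) ≈ -35499.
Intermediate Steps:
n(x) = sqrt(113)
n(J(-3, -10)) - 35510 = sqrt(113) - 35510 = -35510 + sqrt(113)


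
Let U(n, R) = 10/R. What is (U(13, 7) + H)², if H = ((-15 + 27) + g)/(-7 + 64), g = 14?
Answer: 565504/159201 ≈ 3.5521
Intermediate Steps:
H = 26/57 (H = ((-15 + 27) + 14)/(-7 + 64) = (12 + 14)/57 = 26*(1/57) = 26/57 ≈ 0.45614)
(U(13, 7) + H)² = (10/7 + 26/57)² = (752/399)² = 565504/159201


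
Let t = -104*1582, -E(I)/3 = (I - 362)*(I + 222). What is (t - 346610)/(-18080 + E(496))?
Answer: 255569/153358 ≈ 1.6665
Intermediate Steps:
E(I) = -3*(-362 + I)*(222 + I) (E(I) = -3*(I - 362)*(I + 222) = -3*(-362 + I)*(222 + I))
t = -164528
(t - 346610)/(-18080 + E(496)) = (-164528 - 346610)/(-18080 + (241092 - 3*496² + 420*496)) = -511138/(-18080 + (241092 - 3*246016 + 208320)) = -511138/(-18080 + (241092 - 738048 + 208320)) = -511138/(-18080 - 288636) = -511138/(-306716) = -511138*(-1/306716) = 255569/153358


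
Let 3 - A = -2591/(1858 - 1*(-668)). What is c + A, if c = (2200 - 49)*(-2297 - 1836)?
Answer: -22456339489/2526 ≈ -8.8901e+6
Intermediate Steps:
A = 10169/2526 (A = 3 - (-2591)/(1858 - 1*(-668)) = 3 - (-2591)/(1858 + 668) = 3 - (-2591)/2526 = 3 - 1*(-2591/2526) = 3 + 2591/2526 = 10169/2526 ≈ 4.0257)
c = -8890083 (c = 2151*(-4133) = -8890083)
c + A = -8890083 + 10169/2526 = -22456339489/2526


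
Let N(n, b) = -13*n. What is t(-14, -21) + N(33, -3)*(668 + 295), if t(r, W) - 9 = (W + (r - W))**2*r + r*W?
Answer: -415568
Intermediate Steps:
t(r, W) = 9 + r**3 + W*r (t(r, W) = 9 + ((W + (r - W))**2*r + r*W) = 9 + (r**2*r + W*r) = 9 + (r**3 + W*r) = 9 + r**3 + W*r)
t(-14, -21) + N(33, -3)*(668 + 295) = (9 + (-14)**3 - 21*(-14)) + (-13*33)*(668 + 295) = (9 - 2744 + 294) - 429*963 = -2441 - 413127 = -415568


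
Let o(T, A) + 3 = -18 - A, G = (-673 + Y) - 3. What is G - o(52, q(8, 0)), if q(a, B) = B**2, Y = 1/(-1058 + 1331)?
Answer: -178814/273 ≈ -655.00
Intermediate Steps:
Y = 1/273 ≈ 0.0036630
G = -184547/273 (G = (-673 + 1/273) - 3 = -183728/273 - 3 = -184547/273 ≈ -676.00)
o(T, A) = -21 - A (o(T, A) = -3 + (-18 - A) = -21 - A)
G - o(52, q(8, 0)) = -184547/273 - (-21 - 1*0**2) = -184547/273 - (-21 - 1*0) = -184547/273 - (-21 + 0) = -184547/273 - 1*(-21) = -184547/273 + 21 = -178814/273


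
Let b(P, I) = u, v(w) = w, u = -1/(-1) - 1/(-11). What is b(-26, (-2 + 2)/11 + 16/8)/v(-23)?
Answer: -12/253 ≈ -0.047431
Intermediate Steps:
u = 12/11 (u = -1*(-1) - 1*(-1/11) = 1 + 1/11 = 12/11 ≈ 1.0909)
b(P, I) = 12/11
b(-26, (-2 + 2)/11 + 16/8)/v(-23) = (12/11)/(-23) = (12/11)*(-1/23) = -12/253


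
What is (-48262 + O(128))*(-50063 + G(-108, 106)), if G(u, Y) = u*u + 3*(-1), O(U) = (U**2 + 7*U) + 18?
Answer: 1189079528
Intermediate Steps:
O(U) = 18 + U**2 + 7*U
G(u, Y) = -3 + u**2 (G(u, Y) = u**2 - 3 = -3 + u**2)
(-48262 + O(128))*(-50063 + G(-108, 106)) = (-48262 + (18 + 128**2 + 7*128))*(-50063 + (-3 + (-108)**2)) = (-48262 + (18 + 16384 + 896))*(-50063 + (-3 + 11664)) = (-48262 + 17298)*(-50063 + 11661) = -30964*(-38402) = 1189079528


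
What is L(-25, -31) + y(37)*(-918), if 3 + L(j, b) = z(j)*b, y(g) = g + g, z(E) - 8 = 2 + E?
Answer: -67470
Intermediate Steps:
z(E) = 10 + E (z(E) = 8 + (2 + E) = 10 + E)
y(g) = 2*g
L(j, b) = -3 + b*(10 + j) (L(j, b) = -3 + (10 + j)*b = -3 + b*(10 + j))
L(-25, -31) + y(37)*(-918) = (-3 - 31*(10 - 25)) + (2*37)*(-918) = (-3 - 31*(-15)) + 74*(-918) = (-3 + 465) - 67932 = 462 - 67932 = -67470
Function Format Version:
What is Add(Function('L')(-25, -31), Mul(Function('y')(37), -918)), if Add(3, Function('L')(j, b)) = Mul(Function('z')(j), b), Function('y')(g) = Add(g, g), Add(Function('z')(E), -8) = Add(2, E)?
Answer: -67470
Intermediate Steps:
Function('z')(E) = Add(10, E) (Function('z')(E) = Add(8, Add(2, E)) = Add(10, E))
Function('y')(g) = Mul(2, g)
Function('L')(j, b) = Add(-3, Mul(b, Add(10, j))) (Function('L')(j, b) = Add(-3, Mul(Add(10, j), b)) = Add(-3, Mul(b, Add(10, j))))
Add(Function('L')(-25, -31), Mul(Function('y')(37), -918)) = Add(Add(-3, Mul(-31, Add(10, -25))), Mul(Mul(2, 37), -918)) = Add(Add(-3, Mul(-31, -15)), Mul(74, -918)) = Add(Add(-3, 465), -67932) = Add(462, -67932) = -67470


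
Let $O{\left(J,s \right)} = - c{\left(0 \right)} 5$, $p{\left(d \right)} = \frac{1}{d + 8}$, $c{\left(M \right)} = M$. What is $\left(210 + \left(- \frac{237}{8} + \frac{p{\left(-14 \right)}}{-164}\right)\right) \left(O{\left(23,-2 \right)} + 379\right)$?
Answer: $\frac{33634355}{492} \approx 68363.0$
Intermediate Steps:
$p{\left(d \right)} = \frac{1}{8 + d}$
$O{\left(J,s \right)} = 0$ ($O{\left(J,s \right)} = \left(-1\right) 0 \cdot 5 = 0 \cdot 5 = 0$)
$\left(210 + \left(- \frac{237}{8} + \frac{p{\left(-14 \right)}}{-164}\right)\right) \left(O{\left(23,-2 \right)} + 379\right) = \left(210 - \left(\frac{237}{8} - \frac{1}{\left(8 - 14\right) \left(-164\right)}\right)\right) \left(0 + 379\right) = \left(210 - \left(\frac{237}{8} - \frac{1}{-6} \left(- \frac{1}{164}\right)\right)\right) 379 = \left(210 - \frac{14575}{492}\right) 379 = \frac{88745}{492} \cdot 379 = \frac{33634355}{492}$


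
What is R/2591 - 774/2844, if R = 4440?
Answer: 590107/409378 ≈ 1.4415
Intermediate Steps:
R/2591 - 774/2844 = 4440/2591 - 774/2844 = 4440*(1/2591) - 774*1/2844 = 4440/2591 - 43/158 = 590107/409378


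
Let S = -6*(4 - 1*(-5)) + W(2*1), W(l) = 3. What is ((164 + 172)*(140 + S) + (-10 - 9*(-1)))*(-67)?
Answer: -2003501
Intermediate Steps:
S = -51 (S = -6*(4 - 1*(-5)) + 3 = -6*(4 + 5) + 3 = -6*9 + 3 = -54 + 3 = -51)
((164 + 172)*(140 + S) + (-10 - 9*(-1)))*(-67) = ((164 + 172)*(140 - 51) + (-10 - 9*(-1)))*(-67) = (336*89 + (-10 + 9))*(-67) = (29904 - 1)*(-67) = 29903*(-67) = -2003501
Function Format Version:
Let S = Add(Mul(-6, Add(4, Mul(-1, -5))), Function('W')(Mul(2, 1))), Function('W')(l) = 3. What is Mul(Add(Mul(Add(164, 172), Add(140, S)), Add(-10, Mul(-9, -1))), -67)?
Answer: -2003501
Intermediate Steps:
S = -51 (S = Add(Mul(-6, Add(4, Mul(-1, -5))), 3) = Add(Mul(-6, Add(4, 5)), 3) = Add(Mul(-6, 9), 3) = Add(-54, 3) = -51)
Mul(Add(Mul(Add(164, 172), Add(140, S)), Add(-10, Mul(-9, -1))), -67) = Mul(Add(Mul(Add(164, 172), Add(140, -51)), Add(-10, Mul(-9, -1))), -67) = Mul(Add(Mul(336, 89), Add(-10, 9)), -67) = Mul(Add(29904, -1), -67) = Mul(29903, -67) = -2003501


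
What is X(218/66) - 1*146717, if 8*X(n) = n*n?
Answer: -1278186623/8712 ≈ -1.4672e+5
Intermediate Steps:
X(n) = n**2/8 (X(n) = (n*n)/8 = n**2/8)
X(218/66) - 1*146717 = (218/66)**2/8 - 1*146717 = (218*(1/66))**2/8 - 146717 = (109/33)**2/8 - 146717 = (1/8)*(11881/1089) - 146717 = 11881/8712 - 146717 = -1278186623/8712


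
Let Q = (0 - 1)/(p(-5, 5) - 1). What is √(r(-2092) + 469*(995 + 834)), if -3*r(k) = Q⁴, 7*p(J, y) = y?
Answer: √123516141/12 ≈ 926.15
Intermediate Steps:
p(J, y) = y/7
Q = 7/2 (Q = (0 - 1)/((⅐)*5 - 1) = -1/(5/7 - 1) = -1/(-2/7) = -1*(-7/2) = 7/2 ≈ 3.5000)
r(k) = -2401/48 (r(k) = -(7/2)⁴/3 = -⅓*2401/16 = -2401/48)
√(r(-2092) + 469*(995 + 834)) = √(-2401/48 + 469*(995 + 834)) = √(-2401/48 + 469*1829) = √(-2401/48 + 857801) = √(41172047/48) = √123516141/12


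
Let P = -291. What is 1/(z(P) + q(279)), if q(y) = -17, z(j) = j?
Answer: -1/308 ≈ -0.0032468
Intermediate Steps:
1/(z(P) + q(279)) = 1/(-291 - 17) = 1/(-308) = -1/308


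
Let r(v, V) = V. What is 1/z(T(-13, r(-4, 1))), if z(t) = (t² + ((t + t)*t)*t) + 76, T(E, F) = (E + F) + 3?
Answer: -1/1301 ≈ -0.00076864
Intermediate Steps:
T(E, F) = 3 + E + F
z(t) = 76 + t² + 2*t³ (z(t) = (t² + ((2*t)*t)*t) + 76 = (t² + (2*t²)*t) + 76 = (t² + 2*t³) + 76 = 76 + t² + 2*t³)
1/z(T(-13, r(-4, 1))) = 1/(76 + (3 - 13 + 1)² + 2*(3 - 13 + 1)³) = 1/(76 + (-9)² + 2*(-9)³) = 1/(76 + 81 + 2*(-729)) = 1/(76 + 81 - 1458) = 1/(-1301) = -1/1301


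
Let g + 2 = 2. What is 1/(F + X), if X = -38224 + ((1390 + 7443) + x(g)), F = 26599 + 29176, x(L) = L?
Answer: 1/26384 ≈ 3.7902e-5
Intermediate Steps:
g = 0 (g = -2 + 2 = 0)
F = 55775
X = -29391 (X = -38224 + ((1390 + 7443) + 0) = -38224 + (8833 + 0) = -38224 + 8833 = -29391)
1/(F + X) = 1/(55775 - 29391) = 1/26384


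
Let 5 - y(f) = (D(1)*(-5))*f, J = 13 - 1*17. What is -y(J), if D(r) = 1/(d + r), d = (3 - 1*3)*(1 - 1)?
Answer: 15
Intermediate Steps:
d = 0 (d = (3 - 3)*0 = 0*0 = 0)
D(r) = 1/r (D(r) = 1/(0 + r) = 1/r)
J = -4 (J = 13 - 17 = -4)
y(f) = 5 + 5*f (y(f) = 5 - -5/1*f = 5 - 1*(-5)*f = 5 - (-5)*f = 5 + 5*f)
-y(J) = -(5 + 5*(-4)) = -(5 - 20) = -1*(-15) = 15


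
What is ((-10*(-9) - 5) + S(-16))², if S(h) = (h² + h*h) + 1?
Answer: 357604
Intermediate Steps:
S(h) = 1 + 2*h² (S(h) = (h² + h²) + 1 = 2*h² + 1 = 1 + 2*h²)
((-10*(-9) - 5) + S(-16))² = ((-10*(-9) - 5) + (1 + 2*(-16)²))² = ((90 - 5) + (1 + 2*256))² = (85 + (1 + 512))² = (85 + 513)² = 598² = 357604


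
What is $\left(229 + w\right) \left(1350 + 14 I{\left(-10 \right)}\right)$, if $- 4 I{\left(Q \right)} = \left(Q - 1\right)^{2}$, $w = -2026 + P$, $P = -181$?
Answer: $-1832617$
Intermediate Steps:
$w = -2207$ ($w = -2026 - 181 = -2207$)
$I{\left(Q \right)} = - \frac{\left(-1 + Q\right)^{2}}{4}$ ($I{\left(Q \right)} = - \frac{\left(Q - 1\right)^{2}}{4} = - \frac{\left(-1 + Q\right)^{2}}{4}$)
$\left(229 + w\right) \left(1350 + 14 I{\left(-10 \right)}\right) = \left(229 - 2207\right) \left(1350 + 14 \left(- \frac{\left(-1 - 10\right)^{2}}{4}\right)\right) = - 1978 \left(1350 + 14 \left(- \frac{\left(-11\right)^{2}}{4}\right)\right) = - 1978 \left(1350 + 14 \left(\left(- \frac{1}{4}\right) 121\right)\right) = - 1978 \left(1350 + 14 \left(- \frac{121}{4}\right)\right) = - 1978 \left(1350 - \frac{847}{2}\right) = \left(-1978\right) \frac{1853}{2} = -1832617$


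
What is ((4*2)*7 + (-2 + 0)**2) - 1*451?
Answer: -391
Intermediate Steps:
((4*2)*7 + (-2 + 0)**2) - 1*451 = (8*7 + (-2)**2) - 451 = (56 + 4) - 451 = 60 - 451 = -391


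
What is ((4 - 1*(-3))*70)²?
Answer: 240100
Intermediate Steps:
((4 - 1*(-3))*70)² = ((4 + 3)*70)² = (7*70)² = 490² = 240100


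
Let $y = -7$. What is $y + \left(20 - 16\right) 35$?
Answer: $133$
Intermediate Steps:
$y + \left(20 - 16\right) 35 = -7 + \left(20 - 16\right) 35 = -7 + 4 \cdot 35 = -7 + 140 = 133$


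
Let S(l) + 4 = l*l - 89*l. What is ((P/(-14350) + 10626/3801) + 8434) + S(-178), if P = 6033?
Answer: 145343485727/2597350 ≈ 55958.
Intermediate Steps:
S(l) = -4 + l² - 89*l (S(l) = -4 + (l*l - 89*l) = -4 + (l² - 89*l) = -4 + l² - 89*l)
((P/(-14350) + 10626/3801) + 8434) + S(-178) = ((6033/(-14350) + 10626/3801) + 8434) + (-4 + (-178)² - 89*(-178)) = ((6033*(-1/14350) + 10626*(1/3801)) + 8434) + (-4 + 31684 + 15842) = ((-6033/14350 + 506/181) + 8434) + 47522 = (6169127/2597350 + 8434) + 47522 = 21912219027/2597350 + 47522 = 145343485727/2597350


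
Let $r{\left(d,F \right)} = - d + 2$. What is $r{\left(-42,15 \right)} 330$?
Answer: $14520$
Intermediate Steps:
$r{\left(d,F \right)} = 2 - d$
$r{\left(-42,15 \right)} 330 = \left(2 - -42\right) 330 = \left(2 + 42\right) 330 = 44 \cdot 330 = 14520$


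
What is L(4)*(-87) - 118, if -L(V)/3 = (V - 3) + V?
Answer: 1187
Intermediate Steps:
L(V) = 9 - 6*V (L(V) = -3*((V - 3) + V) = -3*((-3 + V) + V) = -3*(-3 + 2*V) = 9 - 6*V)
L(4)*(-87) - 118 = (9 - 6*4)*(-87) - 118 = (9 - 24)*(-87) - 118 = -15*(-87) - 118 = 1305 - 118 = 1187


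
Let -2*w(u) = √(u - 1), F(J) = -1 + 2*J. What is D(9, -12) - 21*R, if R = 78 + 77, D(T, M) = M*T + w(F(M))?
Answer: -3363 - I*√26/2 ≈ -3363.0 - 2.5495*I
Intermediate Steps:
w(u) = -√(-1 + u)/2 (w(u) = -√(u - 1)/2 = -√(-1 + u)/2)
D(T, M) = -√(-2 + 2*M)/2 + M*T (D(T, M) = M*T - √(-1 + (-1 + 2*M))/2 = M*T - √(-2 + 2*M)/2 = -√(-2 + 2*M)/2 + M*T)
R = 155
D(9, -12) - 21*R = (-√(-2 + 2*(-12))/2 - 12*9) - 21*155 = (-√(-2 - 24)/2 - 108) - 3255 = (-I*√26/2 - 108) - 3255 = (-108 - I*√26/2) - 3255 = -3363 - I*√26/2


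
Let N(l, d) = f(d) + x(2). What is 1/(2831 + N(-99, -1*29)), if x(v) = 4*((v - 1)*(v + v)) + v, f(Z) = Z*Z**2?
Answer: -1/21540 ≈ -4.6425e-5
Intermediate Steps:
f(Z) = Z**3
x(v) = v + 8*v*(-1 + v) (x(v) = 4*((-1 + v)*(2*v)) + v = 4*(2*v*(-1 + v)) + v = 8*v*(-1 + v) + v = v + 8*v*(-1 + v))
N(l, d) = 18 + d**3 (N(l, d) = d**3 + 2*(-7 + 8*2) = d**3 + 2*(-7 + 16) = d**3 + 2*9 = d**3 + 18 = 18 + d**3)
1/(2831 + N(-99, -1*29)) = 1/(2831 + (18 + (-1*29)**3)) = 1/(2831 + (18 + (-29)**3)) = 1/(2831 + (18 - 24389)) = 1/(2831 - 24371) = 1/(-21540) = -1/21540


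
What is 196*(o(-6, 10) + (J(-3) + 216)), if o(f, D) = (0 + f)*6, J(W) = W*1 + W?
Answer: 34104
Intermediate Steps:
J(W) = 2*W (J(W) = W + W = 2*W)
o(f, D) = 6*f (o(f, D) = f*6 = 6*f)
196*(o(-6, 10) + (J(-3) + 216)) = 196*(6*(-6) + (2*(-3) + 216)) = 196*(-36 + (-6 + 216)) = 196*(-36 + 210) = 196*174 = 34104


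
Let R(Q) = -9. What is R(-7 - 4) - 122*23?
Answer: -2815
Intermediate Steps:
R(-7 - 4) - 122*23 = -9 - 122*23 = -9 - 2806 = -2815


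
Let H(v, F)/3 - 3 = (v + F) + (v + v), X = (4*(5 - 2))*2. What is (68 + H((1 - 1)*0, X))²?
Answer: 22201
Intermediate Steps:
X = 24 (X = (4*3)*2 = 12*2 = 24)
H(v, F) = 9 + 3*F + 9*v (H(v, F) = 9 + 3*((v + F) + (v + v)) = 9 + 3*((F + v) + 2*v) = 9 + 3*(F + 3*v) = 9 + (3*F + 9*v) = 9 + 3*F + 9*v)
(68 + H((1 - 1)*0, X))² = (68 + (9 + 3*24 + 9*((1 - 1)*0)))² = (68 + (9 + 72 + 9*(0*0)))² = (68 + (9 + 72 + 9*0))² = (68 + (9 + 72 + 0))² = (68 + 81)² = 149² = 22201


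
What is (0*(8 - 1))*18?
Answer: 0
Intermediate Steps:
(0*(8 - 1))*18 = (0*7)*18 = 0*18 = 0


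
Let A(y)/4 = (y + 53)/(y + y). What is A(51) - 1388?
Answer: -70580/51 ≈ -1383.9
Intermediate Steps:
A(y) = 2*(53 + y)/y (A(y) = 4*((y + 53)/(y + y)) = 4*((53 + y)/((2*y))) = 4*((53 + y)*(1/(2*y))) = 4*((53 + y)/(2*y)) = 2*(53 + y)/y)
A(51) - 1388 = (2 + 106/51) - 1388 = 208/51 - 1388 = -70580/51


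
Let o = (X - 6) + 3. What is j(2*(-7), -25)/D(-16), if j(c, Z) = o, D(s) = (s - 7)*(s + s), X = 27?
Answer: 3/92 ≈ 0.032609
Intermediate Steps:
D(s) = 2*s*(-7 + s) (D(s) = (-7 + s)*(2*s) = 2*s*(-7 + s))
o = 24 (o = (27 - 6) + 3 = 21 + 3 = 24)
j(c, Z) = 24
j(2*(-7), -25)/D(-16) = 24/((2*(-16)*(-7 - 16))) = 24/((2*(-16)*(-23))) = 24/736 = 24*(1/736) = 3/92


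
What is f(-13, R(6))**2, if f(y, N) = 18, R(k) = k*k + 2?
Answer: 324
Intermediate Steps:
R(k) = 2 + k**2 (R(k) = k**2 + 2 = 2 + k**2)
f(-13, R(6))**2 = 18**2 = 324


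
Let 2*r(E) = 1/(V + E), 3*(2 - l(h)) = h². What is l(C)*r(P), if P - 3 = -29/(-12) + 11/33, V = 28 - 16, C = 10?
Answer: -188/213 ≈ -0.88263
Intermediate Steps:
l(h) = 2 - h²/3
V = 12
P = 23/4 (P = 3 + (-29/(-12) + 11/33) = 3 + (-29*(-1/12) + 11*(1/33)) = 3 + (29/12 + ⅓) = 3 + 11/4 = 23/4 ≈ 5.7500)
r(E) = 1/(2*(12 + E))
l(C)*r(P) = (2 - ⅓*10²)*(1/(2*(12 + 23/4))) = (2 - ⅓*100)*(1/(2*(71/4))) = (2 - 100/3)*((½)*(4/71)) = -94/3*2/71 = -188/213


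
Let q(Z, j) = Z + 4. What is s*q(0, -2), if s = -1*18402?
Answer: -73608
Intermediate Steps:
q(Z, j) = 4 + Z
s = -18402
s*q(0, -2) = -18402*(4 + 0) = -18402*4 = -73608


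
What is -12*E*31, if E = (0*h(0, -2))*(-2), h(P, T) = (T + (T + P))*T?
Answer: 0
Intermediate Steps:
h(P, T) = T*(P + 2*T) (h(P, T) = (T + (P + T))*T = (P + 2*T)*T = T*(P + 2*T))
E = 0 (E = (0*(-2*(0 + 2*(-2))))*(-2) = (0*(-2*(0 - 4)))*(-2) = (0*(-2*(-4)))*(-2) = (0*8)*(-2) = 0*(-2) = 0)
-12*E*31 = -12*0*31 = 0*31 = 0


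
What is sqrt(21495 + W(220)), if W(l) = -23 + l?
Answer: 2*sqrt(5423) ≈ 147.28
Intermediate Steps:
sqrt(21495 + W(220)) = sqrt(21495 + (-23 + 220)) = sqrt(21495 + 197) = sqrt(21692) = 2*sqrt(5423)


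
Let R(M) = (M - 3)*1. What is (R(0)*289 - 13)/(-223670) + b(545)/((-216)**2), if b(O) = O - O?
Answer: 88/22367 ≈ 0.0039344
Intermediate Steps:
b(O) = 0
R(M) = -3 + M (R(M) = (-3 + M)*1 = -3 + M)
(R(0)*289 - 13)/(-223670) + b(545)/((-216)**2) = ((-3 + 0)*289 - 13)/(-223670) + 0/((-216)**2) = (-3*289 - 13)*(-1/223670) + 0/46656 = (-867 - 13)*(-1/223670) + 0*(1/46656) = -880*(-1/223670) + 0 = 88/22367 + 0 = 88/22367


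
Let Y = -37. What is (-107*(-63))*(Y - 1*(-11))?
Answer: -175266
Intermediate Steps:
(-107*(-63))*(Y - 1*(-11)) = (-107*(-63))*(-37 - 1*(-11)) = 6741*(-37 + 11) = 6741*(-26) = -175266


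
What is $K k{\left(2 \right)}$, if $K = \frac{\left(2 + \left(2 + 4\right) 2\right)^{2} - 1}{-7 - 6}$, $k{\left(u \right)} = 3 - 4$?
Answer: $15$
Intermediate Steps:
$k{\left(u \right)} = -1$
$K = -15$ ($K = \frac{\left(2 + 6 \cdot 2\right)^{2} - 1}{-13} = \left(\left(2 + 12\right)^{2} - 1\right) \left(- \frac{1}{13}\right) = \left(14^{2} - 1\right) \left(- \frac{1}{13}\right) = \left(196 - 1\right) \left(- \frac{1}{13}\right) = 195 \left(- \frac{1}{13}\right) = -15$)
$K k{\left(2 \right)} = \left(-15\right) \left(-1\right) = 15$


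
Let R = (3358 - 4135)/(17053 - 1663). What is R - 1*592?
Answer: -3037219/5130 ≈ -592.05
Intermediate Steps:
R = -259/5130 (R = -777/15390 = -777*1/15390 = -259/5130 ≈ -0.050487)
R - 1*592 = -259/5130 - 1*592 = -259/5130 - 592 = -3037219/5130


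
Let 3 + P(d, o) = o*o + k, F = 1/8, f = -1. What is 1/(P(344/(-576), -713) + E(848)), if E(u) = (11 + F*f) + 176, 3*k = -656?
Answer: 24/12200021 ≈ 1.9672e-6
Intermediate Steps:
k = -656/3 (k = (⅓)*(-656) = -656/3 ≈ -218.67)
F = ⅛ ≈ 0.12500
E(u) = 1495/8 (E(u) = (11 + (⅛)*(-1)) + 176 = (11 - ⅛) + 176 = 87/8 + 176 = 1495/8)
P(d, o) = -665/3 + o² (P(d, o) = -3 + (o*o - 656/3) = -3 + (o² - 656/3) = -3 + (-656/3 + o²) = -665/3 + o²)
1/(P(344/(-576), -713) + E(848)) = 1/((-665/3 + (-713)²) + 1495/8) = 1/((-665/3 + 508369) + 1495/8) = 1/(1524442/3 + 1495/8) = 1/(12200021/24) = 24/12200021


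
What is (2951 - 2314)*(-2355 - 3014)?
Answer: -3420053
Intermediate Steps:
(2951 - 2314)*(-2355 - 3014) = 637*(-5369) = -3420053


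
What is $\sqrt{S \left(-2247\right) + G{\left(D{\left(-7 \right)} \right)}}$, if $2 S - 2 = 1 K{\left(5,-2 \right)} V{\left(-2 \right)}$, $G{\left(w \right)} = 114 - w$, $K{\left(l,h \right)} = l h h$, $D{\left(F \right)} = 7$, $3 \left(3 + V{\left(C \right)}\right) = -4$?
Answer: $\sqrt{95230} \approx 308.59$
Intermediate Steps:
$V{\left(C \right)} = - \frac{13}{3}$ ($V{\left(C \right)} = -3 + \frac{1}{3} \left(-4\right) = -3 - \frac{4}{3} = - \frac{13}{3}$)
$K{\left(l,h \right)} = l h^{2}$ ($K{\left(l,h \right)} = h l h = l h^{2}$)
$S = - \frac{127}{3}$ ($S = 1 + \frac{1 \cdot 5 \left(-2\right)^{2} \left(- \frac{13}{3}\right)}{2} = 1 + \frac{1 \cdot 5 \cdot 4 \left(- \frac{13}{3}\right)}{2} = 1 + \frac{1 \cdot 20 \left(- \frac{13}{3}\right)}{2} = 1 + \frac{20 \left(- \frac{13}{3}\right)}{2} = 1 + \frac{1}{2} \left(- \frac{260}{3}\right) = 1 - \frac{130}{3} = - \frac{127}{3} \approx -42.333$)
$\sqrt{S \left(-2247\right) + G{\left(D{\left(-7 \right)} \right)}} = \sqrt{\left(- \frac{127}{3}\right) \left(-2247\right) + \left(114 - 7\right)} = \sqrt{95123 + \left(114 - 7\right)} = \sqrt{95123 + 107} = \sqrt{95230}$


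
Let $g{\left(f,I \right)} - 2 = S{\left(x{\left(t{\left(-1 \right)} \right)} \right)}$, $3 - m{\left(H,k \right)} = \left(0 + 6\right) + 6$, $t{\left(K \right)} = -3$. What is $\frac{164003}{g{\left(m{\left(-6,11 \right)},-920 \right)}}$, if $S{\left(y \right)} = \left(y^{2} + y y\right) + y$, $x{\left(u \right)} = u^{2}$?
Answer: $\frac{164003}{173} \approx 947.99$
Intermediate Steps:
$m{\left(H,k \right)} = -9$ ($m{\left(H,k \right)} = 3 - \left(\left(0 + 6\right) + 6\right) = 3 - \left(6 + 6\right) = 3 - 12 = -9$)
$S{\left(y \right)} = y + 2 y^{2}$ ($S{\left(y \right)} = \left(y^{2} + y^{2}\right) + y = 2 y^{2} + y = y + 2 y^{2}$)
$g{\left(f,I \right)} = 173$ ($g{\left(f,I \right)} = 2 + \left(-3\right)^{2} \left(1 + 2 \left(-3\right)^{2}\right) = 2 + 9 \left(1 + 2 \cdot 9\right) = 2 + 9 \left(1 + 18\right) = 2 + 9 \cdot 19 = 2 + 171 = 173$)
$\frac{164003}{g{\left(m{\left(-6,11 \right)},-920 \right)}} = \frac{164003}{173}$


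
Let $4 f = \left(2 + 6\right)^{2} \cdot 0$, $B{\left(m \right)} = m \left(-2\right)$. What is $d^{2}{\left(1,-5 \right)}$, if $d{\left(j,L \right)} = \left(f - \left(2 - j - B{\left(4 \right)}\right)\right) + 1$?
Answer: $64$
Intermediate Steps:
$B{\left(m \right)} = - 2 m$
$f = 0$ ($f = \frac{\left(2 + 6\right)^{2} \cdot 0}{4} = \frac{8^{2} \cdot 0}{4} = \frac{64 \cdot 0}{4} = \frac{1}{4} \cdot 0 = 0$)
$d{\left(j,L \right)} = -9 + j$ ($d{\left(j,L \right)} = \left(0 + \left(\left(\left(-2\right) 4 + j\right) - 2\right)\right) + 1 = \left(0 + \left(\left(-8 + j\right) - 2\right)\right) + 1 = \left(0 + \left(-10 + j\right)\right) + 1 = \left(-10 + j\right) + 1 = -9 + j$)
$d^{2}{\left(1,-5 \right)} = \left(-9 + 1\right)^{2} = \left(-8\right)^{2} = 64$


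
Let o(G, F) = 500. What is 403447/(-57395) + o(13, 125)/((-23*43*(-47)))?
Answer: -18724729401/2667891785 ≈ -7.0185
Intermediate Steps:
403447/(-57395) + o(13, 125)/((-23*43*(-47))) = 403447/(-57395) + 500/((-23*43*(-47))) = 403447*(-1/57395) + 500/((-989*(-47))) = -403447/57395 + 500/46483 = -18724729401/2667891785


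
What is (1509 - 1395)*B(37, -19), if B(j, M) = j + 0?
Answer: 4218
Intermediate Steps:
B(j, M) = j
(1509 - 1395)*B(37, -19) = (1509 - 1395)*37 = 114*37 = 4218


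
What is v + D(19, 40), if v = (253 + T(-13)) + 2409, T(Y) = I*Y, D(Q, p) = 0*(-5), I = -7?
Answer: 2753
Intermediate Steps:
D(Q, p) = 0
T(Y) = -7*Y
v = 2753 (v = (253 - 7*(-13)) + 2409 = (253 + 91) + 2409 = 344 + 2409 = 2753)
v + D(19, 40) = 2753 + 0 = 2753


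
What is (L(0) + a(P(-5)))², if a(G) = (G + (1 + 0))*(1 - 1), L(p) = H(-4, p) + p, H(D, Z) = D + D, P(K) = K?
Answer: 64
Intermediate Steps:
H(D, Z) = 2*D
L(p) = -8 + p (L(p) = 2*(-4) + p = -8 + p)
a(G) = 0 (a(G) = (G + 1)*0 = (1 + G)*0 = 0)
(L(0) + a(P(-5)))² = ((-8 + 0) + 0)² = (-8 + 0)² = (-8)² = 64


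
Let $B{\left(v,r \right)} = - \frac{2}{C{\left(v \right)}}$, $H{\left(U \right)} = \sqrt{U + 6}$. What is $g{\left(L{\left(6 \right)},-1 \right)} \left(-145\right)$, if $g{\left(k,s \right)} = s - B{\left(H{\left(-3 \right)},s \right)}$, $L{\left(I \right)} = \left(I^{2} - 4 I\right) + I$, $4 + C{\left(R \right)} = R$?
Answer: $\frac{3045}{13} + \frac{290 \sqrt{3}}{13} \approx 272.87$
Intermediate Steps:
$C{\left(R \right)} = -4 + R$
$H{\left(U \right)} = \sqrt{6 + U}$
$L{\left(I \right)} = I^{2} - 3 I$
$B{\left(v,r \right)} = - \frac{2}{-4 + v}$
$g{\left(k,s \right)} = s + \frac{2}{-4 + \sqrt{3}}$ ($g{\left(k,s \right)} = s - - \frac{2}{-4 + \sqrt{6 - 3}} = s - - \frac{2}{-4 + \sqrt{3}} = s + \frac{2}{-4 + \sqrt{3}}$)
$g{\left(L{\left(6 \right)},-1 \right)} \left(-145\right) = \left(- \frac{8}{13} - 1 - \frac{2 \sqrt{3}}{13}\right) \left(-145\right) = \left(- \frac{21}{13} - \frac{2 \sqrt{3}}{13}\right) \left(-145\right) = \frac{3045}{13} + \frac{290 \sqrt{3}}{13}$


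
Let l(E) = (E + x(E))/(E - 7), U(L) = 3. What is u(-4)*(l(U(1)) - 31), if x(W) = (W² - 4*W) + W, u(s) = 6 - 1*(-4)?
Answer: -635/2 ≈ -317.50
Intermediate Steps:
u(s) = 10 (u(s) = 6 + 4 = 10)
x(W) = W² - 3*W
l(E) = (E + E*(-3 + E))/(-7 + E) (l(E) = (E + E*(-3 + E))/(E - 7) = (E + E*(-3 + E))/(-7 + E))
u(-4)*(l(U(1)) - 31) = 10*(3*(-2 + 3)/(-7 + 3) - 31) = 10*(3*1/(-4) - 31) = 10*(3*(-¼)*1 - 31) = 10*(-¾ - 31) = 10*(-127/4) = -635/2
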